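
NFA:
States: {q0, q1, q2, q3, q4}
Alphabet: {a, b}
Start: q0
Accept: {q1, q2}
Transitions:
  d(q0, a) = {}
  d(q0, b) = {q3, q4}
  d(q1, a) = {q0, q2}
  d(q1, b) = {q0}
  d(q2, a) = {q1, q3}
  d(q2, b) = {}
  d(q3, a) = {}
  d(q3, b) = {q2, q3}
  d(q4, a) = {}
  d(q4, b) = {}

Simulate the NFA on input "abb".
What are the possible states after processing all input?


Start: {q0}
  --a--> {}
  --b--> {}
  --b--> {}

{} (empty set, no valid transitions)


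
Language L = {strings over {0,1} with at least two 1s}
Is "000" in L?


count('1') = 0

No, "000" is not in L


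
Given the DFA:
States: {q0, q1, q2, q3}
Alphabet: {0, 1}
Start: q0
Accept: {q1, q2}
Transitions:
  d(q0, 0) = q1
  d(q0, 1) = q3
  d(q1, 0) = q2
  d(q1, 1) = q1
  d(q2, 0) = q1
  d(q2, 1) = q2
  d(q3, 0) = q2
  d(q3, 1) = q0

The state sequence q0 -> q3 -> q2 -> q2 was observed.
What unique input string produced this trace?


Trace back each transition to find the symbol:
  q0 --[1]--> q3
  q3 --[0]--> q2
  q2 --[1]--> q2

"101"


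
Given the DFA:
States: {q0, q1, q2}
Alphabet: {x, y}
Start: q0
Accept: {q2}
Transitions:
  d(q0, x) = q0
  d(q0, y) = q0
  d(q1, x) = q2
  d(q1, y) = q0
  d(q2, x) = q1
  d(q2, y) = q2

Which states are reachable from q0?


BFS from q0:
  layer 0: {q0}

{q0}


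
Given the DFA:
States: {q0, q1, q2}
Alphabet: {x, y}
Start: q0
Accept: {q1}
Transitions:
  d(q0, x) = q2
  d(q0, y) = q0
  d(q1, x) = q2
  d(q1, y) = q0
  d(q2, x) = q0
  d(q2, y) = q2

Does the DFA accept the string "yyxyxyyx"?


Trace: q0 -> q0 -> q0 -> q2 -> q2 -> q0 -> q0 -> q0 -> q2
Final state: q2
Accept states: {q1}

No, rejected (final state q2 is not an accept state)


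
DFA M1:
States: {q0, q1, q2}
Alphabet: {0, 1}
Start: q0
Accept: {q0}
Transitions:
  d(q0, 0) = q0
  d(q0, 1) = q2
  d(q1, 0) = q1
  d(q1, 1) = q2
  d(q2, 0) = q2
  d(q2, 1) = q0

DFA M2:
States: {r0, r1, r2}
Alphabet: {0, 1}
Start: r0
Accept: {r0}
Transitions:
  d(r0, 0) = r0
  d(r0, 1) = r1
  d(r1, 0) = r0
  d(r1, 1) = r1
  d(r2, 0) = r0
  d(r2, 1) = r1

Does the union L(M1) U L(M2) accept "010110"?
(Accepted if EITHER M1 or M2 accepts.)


M1: final=q2 accepted=False
M2: final=r0 accepted=True

Yes, union accepts


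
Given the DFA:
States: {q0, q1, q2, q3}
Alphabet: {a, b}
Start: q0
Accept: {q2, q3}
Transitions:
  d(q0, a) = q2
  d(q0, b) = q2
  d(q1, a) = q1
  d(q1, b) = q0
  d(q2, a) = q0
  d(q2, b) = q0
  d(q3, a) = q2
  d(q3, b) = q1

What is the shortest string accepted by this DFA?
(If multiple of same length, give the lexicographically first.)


BFS by string length (lex-first path to each state shown):
  len 0: q0<-""
  len 1: q2<-"a"
Found accept state at length 1.

"a"


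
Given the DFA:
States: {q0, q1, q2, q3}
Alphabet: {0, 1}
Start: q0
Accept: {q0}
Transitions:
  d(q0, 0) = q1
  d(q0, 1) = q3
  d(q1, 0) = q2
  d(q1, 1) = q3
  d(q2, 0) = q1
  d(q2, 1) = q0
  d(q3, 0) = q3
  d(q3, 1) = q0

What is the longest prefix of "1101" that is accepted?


Run the DFA, marking each prefix where the state is accepting:
  "" -> q0 [accept]
  "1" -> q3 [reject]
  "11" -> q0 [accept]
  "110" -> q1 [reject]
  "1101" -> q3 [reject]

"11"


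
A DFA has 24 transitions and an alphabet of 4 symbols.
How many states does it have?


Each state has exactly one transition per symbol.
states = transitions / |alphabet| = 24 / 4 = 6

6


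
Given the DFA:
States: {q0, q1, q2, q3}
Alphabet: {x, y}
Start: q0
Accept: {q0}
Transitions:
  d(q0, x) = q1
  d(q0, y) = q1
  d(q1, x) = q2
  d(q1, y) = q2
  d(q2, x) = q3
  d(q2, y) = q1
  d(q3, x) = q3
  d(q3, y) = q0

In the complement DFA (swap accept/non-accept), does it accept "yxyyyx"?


Trace: q0 -> q1 -> q2 -> q1 -> q2 -> q1 -> q2
Final: q2
Original accept: {q0}
Complement: q2 is not in original accept

Yes, complement accepts (original rejects)


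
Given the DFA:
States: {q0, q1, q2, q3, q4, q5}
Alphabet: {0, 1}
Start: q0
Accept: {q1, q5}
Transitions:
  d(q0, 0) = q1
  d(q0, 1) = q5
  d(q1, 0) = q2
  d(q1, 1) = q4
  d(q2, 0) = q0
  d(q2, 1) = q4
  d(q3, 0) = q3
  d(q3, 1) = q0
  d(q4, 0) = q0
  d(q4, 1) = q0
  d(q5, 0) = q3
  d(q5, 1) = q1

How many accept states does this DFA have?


Accept states listed: {q1, q5}
Counting: q1(1) q5(2)

2


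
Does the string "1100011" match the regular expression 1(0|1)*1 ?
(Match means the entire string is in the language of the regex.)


|string| = 7; first = '1'; last = '1'

Yes, "1100011" matches 1(0|1)*1


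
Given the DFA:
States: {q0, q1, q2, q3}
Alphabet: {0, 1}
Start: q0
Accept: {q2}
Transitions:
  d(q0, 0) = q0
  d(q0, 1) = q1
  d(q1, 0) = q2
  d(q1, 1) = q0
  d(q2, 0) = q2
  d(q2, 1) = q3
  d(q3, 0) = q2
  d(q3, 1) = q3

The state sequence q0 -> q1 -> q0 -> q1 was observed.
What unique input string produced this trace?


Trace back each transition to find the symbol:
  q0 --[1]--> q1
  q1 --[1]--> q0
  q0 --[1]--> q1

"111"


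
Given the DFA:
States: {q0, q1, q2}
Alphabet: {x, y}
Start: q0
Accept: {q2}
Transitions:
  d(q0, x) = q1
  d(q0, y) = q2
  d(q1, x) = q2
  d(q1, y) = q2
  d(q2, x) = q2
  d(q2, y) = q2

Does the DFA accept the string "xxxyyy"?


Trace: q0 -> q1 -> q2 -> q2 -> q2 -> q2 -> q2
Final state: q2
Accept states: {q2}

Yes, accepted (final state q2 is an accept state)


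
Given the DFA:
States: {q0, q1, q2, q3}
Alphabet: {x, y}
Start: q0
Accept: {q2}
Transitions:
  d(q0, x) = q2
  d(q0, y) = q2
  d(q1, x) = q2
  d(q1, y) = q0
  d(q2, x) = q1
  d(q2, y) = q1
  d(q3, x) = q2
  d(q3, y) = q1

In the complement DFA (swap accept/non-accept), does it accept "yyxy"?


Trace: q0 -> q2 -> q1 -> q2 -> q1
Final: q1
Original accept: {q2}
Complement: q1 is not in original accept

Yes, complement accepts (original rejects)


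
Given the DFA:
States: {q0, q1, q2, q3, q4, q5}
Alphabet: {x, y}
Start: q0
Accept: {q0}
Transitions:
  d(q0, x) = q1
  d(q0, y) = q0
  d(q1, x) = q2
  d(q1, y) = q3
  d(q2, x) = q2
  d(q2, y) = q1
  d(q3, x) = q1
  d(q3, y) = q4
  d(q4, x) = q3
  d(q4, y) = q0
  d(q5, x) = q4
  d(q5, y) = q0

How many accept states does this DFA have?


Accept states listed: {q0}
Counting: q0(1)

1


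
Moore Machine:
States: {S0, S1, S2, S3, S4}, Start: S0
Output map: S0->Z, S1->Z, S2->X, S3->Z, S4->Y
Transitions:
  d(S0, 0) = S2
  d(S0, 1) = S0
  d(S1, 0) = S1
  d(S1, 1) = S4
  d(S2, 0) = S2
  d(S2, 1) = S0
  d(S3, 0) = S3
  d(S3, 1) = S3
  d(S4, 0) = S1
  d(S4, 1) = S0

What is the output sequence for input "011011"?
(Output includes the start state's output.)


Start: S0 (output Z)
  --0--> S2 (output X)
  --1--> S0 (output Z)
  --1--> S0 (output Z)
  --0--> S2 (output X)
  --1--> S0 (output Z)
  --1--> S0 (output Z)

"ZXZZXZZ"


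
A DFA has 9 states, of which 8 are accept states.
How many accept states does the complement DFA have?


Complement swaps accept and non-accept states.
9 - 8 = 1

1


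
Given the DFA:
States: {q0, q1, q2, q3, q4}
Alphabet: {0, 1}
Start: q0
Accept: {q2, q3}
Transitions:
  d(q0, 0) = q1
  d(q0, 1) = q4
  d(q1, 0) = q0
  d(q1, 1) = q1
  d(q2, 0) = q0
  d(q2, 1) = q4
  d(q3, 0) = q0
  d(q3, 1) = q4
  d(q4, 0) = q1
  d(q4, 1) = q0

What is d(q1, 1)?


Looking up transition d(q1, 1)

q1


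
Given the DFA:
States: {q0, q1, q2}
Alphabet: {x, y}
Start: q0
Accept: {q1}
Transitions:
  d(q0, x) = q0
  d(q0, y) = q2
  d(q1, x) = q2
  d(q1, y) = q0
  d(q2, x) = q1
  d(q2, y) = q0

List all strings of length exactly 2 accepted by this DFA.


All strings of length 2: 4 total
Accepted: 1

"yx"


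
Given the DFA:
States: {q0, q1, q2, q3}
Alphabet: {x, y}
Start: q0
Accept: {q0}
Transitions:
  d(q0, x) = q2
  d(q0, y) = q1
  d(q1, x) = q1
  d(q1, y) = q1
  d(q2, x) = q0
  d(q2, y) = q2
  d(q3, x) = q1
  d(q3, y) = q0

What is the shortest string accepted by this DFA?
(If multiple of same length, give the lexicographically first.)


BFS by string length (lex-first path to each state shown):
  len 0: q0<-""
Found accept state at length 0.

"" (empty string)


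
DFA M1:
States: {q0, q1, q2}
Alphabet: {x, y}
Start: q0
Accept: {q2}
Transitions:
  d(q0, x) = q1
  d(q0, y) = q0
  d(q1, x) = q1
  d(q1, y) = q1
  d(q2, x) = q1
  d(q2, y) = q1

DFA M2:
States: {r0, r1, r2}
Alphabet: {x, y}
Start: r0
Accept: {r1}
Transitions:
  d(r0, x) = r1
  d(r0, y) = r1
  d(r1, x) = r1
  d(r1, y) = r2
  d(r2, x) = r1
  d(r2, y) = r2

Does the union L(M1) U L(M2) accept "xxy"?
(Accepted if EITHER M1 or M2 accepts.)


M1: final=q1 accepted=False
M2: final=r2 accepted=False

No, union rejects (neither accepts)


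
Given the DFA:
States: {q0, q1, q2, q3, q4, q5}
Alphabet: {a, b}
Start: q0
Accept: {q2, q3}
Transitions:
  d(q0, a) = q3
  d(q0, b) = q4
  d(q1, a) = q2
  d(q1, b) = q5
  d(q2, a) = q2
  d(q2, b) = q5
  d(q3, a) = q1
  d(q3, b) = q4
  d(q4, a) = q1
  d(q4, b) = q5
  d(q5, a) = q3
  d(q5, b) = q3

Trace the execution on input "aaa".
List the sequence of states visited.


Input: aaa
d(q0, a) = q3
d(q3, a) = q1
d(q1, a) = q2


q0 -> q3 -> q1 -> q2


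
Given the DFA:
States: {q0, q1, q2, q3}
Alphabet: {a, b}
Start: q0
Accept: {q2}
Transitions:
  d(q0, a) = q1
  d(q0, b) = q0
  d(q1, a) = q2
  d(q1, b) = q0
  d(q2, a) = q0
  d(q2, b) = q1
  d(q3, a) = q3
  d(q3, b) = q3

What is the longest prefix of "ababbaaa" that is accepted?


Run the DFA, marking each prefix where the state is accepting:
  "" -> q0 [reject]
  "a" -> q1 [reject]
  "ab" -> q0 [reject]
  "aba" -> q1 [reject]
  "abab" -> q0 [reject]
  "ababb" -> q0 [reject]
  "ababba" -> q1 [reject]
  "ababbaa" -> q2 [accept]
  "ababbaaa" -> q0 [reject]

"ababbaa"


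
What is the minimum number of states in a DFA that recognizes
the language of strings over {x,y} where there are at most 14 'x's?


States: count = 0, 1, ..., 14 (all accepting; 15 states), plus a dead state for count > 14.
Total: 15 + 1 = 16.

16


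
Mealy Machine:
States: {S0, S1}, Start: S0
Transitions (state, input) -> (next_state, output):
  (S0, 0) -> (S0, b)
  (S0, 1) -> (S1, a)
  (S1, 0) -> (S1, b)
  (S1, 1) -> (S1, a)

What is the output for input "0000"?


Step-by-step:
  (S0, 0) -> (S0, b)
  (S0, 0) -> (S0, b)
  (S0, 0) -> (S0, b)
  (S0, 0) -> (S0, b)

"bbbb"


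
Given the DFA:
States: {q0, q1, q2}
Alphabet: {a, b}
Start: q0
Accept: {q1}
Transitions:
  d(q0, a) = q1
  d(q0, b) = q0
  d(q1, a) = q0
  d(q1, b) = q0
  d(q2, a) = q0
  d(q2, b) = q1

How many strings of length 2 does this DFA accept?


Enumerating all length-2 strings:
  "aa" -> q0 [reject]
  "ab" -> q0 [reject]
  "ba" -> q1 [accept]
  "bb" -> q0 [reject]

1 out of 4


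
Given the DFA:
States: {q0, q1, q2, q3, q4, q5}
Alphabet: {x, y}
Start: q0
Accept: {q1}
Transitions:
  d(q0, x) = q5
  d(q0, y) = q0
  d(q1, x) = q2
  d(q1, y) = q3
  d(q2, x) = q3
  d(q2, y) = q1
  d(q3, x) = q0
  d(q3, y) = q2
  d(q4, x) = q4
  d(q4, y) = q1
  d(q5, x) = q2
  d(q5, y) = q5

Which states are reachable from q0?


BFS from q0:
  layer 0: {q0}
  layer 1: {q5}
  layer 2: {q2}
  layer 3: {q1, q3}

{q0, q1, q2, q3, q5}


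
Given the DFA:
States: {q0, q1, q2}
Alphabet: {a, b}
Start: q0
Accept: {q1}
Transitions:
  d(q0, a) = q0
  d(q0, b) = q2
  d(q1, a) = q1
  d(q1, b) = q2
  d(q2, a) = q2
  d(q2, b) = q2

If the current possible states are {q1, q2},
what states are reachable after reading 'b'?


Apply transition on 'b' from each current state:
  d(q1, b) = q2
  d(q2, b) = q2

{q2}


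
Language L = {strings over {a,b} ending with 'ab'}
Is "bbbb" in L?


last two symbols = 'bb'

No, "bbbb" is not in L


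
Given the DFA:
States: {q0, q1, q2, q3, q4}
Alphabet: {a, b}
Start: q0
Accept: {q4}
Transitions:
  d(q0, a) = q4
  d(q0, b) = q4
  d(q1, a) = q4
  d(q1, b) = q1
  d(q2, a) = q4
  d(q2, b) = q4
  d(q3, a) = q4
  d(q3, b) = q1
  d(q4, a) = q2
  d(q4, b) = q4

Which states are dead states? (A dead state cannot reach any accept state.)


Forward reachability from each state:
  q0 -> reaches accept state q4 (live)
  q1 -> reaches accept state q4 (live)
  q2 -> reaches accept state q4 (live)
  q3 -> reaches accept state q4 (live)
  q4 -> reaches accept state q4 (live)

None (all states can reach an accept state)


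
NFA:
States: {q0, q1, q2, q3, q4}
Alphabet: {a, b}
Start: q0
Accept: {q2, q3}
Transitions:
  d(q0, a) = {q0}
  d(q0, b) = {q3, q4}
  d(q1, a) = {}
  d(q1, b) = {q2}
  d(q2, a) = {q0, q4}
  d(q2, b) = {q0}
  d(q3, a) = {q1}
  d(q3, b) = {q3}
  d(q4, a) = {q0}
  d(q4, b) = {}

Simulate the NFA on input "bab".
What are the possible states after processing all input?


Start: {q0}
  --b--> {q3, q4}
  --a--> {q0, q1}
  --b--> {q2, q3, q4}

{q2, q3, q4}


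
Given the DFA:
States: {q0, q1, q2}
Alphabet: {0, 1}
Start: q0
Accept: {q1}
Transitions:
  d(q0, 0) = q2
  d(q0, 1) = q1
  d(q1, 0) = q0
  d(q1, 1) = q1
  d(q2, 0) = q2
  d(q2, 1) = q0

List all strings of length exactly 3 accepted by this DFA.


All strings of length 3: 8 total
Accepted: 3

"011", "101", "111"


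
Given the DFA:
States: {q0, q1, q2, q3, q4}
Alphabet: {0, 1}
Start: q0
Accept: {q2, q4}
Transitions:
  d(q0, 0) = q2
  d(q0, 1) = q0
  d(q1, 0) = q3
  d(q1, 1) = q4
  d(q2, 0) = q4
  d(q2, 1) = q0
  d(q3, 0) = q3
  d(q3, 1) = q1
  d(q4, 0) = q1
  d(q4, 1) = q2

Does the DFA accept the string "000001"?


Trace: q0 -> q2 -> q4 -> q1 -> q3 -> q3 -> q1
Final state: q1
Accept states: {q2, q4}

No, rejected (final state q1 is not an accept state)


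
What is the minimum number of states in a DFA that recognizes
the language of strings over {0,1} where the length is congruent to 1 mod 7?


States track (length) mod 7.
Need 7 states: one per remainder 0..6; accept = remainder 1.

7


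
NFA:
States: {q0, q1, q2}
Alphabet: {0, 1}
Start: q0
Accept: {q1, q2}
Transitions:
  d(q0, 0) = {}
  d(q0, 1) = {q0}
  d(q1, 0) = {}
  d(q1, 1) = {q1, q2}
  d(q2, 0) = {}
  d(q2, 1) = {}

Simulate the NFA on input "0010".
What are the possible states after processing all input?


Start: {q0}
  --0--> {}
  --0--> {}
  --1--> {}
  --0--> {}

{} (empty set, no valid transitions)


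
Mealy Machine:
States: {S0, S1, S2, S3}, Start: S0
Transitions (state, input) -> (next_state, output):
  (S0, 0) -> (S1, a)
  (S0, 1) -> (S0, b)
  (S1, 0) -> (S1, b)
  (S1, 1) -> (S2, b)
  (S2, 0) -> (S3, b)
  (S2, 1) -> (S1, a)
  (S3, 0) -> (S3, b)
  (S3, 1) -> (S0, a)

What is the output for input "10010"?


Step-by-step:
  (S0, 1) -> (S0, b)
  (S0, 0) -> (S1, a)
  (S1, 0) -> (S1, b)
  (S1, 1) -> (S2, b)
  (S2, 0) -> (S3, b)

"babbb"


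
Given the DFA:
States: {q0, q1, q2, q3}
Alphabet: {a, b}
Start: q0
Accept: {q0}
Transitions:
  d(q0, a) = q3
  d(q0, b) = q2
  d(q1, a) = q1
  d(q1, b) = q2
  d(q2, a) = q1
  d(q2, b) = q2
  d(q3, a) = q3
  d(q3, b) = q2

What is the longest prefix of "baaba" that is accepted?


Run the DFA, marking each prefix where the state is accepting:
  "" -> q0 [accept]
  "b" -> q2 [reject]
  "ba" -> q1 [reject]
  "baa" -> q1 [reject]
  "baab" -> q2 [reject]
  "baaba" -> q1 [reject]

""


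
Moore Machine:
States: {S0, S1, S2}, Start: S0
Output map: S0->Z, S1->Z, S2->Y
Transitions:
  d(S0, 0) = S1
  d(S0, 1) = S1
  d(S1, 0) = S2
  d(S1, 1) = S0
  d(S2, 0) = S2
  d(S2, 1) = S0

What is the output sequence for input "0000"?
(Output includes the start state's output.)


Start: S0 (output Z)
  --0--> S1 (output Z)
  --0--> S2 (output Y)
  --0--> S2 (output Y)
  --0--> S2 (output Y)

"ZZYYY"


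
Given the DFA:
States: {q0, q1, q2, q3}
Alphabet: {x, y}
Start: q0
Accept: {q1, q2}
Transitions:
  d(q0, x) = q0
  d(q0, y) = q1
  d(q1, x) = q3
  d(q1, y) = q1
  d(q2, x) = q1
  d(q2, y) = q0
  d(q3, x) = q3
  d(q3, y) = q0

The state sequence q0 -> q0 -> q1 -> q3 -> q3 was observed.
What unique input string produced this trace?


Trace back each transition to find the symbol:
  q0 --[x]--> q0
  q0 --[y]--> q1
  q1 --[x]--> q3
  q3 --[x]--> q3

"xyxx"


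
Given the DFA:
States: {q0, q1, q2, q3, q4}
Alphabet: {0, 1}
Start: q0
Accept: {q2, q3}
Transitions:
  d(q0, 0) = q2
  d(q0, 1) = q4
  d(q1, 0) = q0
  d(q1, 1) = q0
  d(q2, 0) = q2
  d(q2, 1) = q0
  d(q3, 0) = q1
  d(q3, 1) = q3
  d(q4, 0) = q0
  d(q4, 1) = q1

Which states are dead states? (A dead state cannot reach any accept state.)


Forward reachability from each state:
  q0 -> reaches accept state q2 (live)
  q1 -> reaches accept state q2 (live)
  q2 -> reaches accept state q2 (live)
  q3 -> reaches accept state q2 (live)
  q4 -> reaches accept state q2 (live)

None (all states can reach an accept state)


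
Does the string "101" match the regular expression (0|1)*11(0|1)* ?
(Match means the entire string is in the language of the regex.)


|string| = 3; first = '1'; last = '1'

No, "101" does not match (0|1)*11(0|1)*


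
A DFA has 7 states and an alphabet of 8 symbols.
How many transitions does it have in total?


Each state has exactly one transition per symbol.
7 * 8 = 56

56


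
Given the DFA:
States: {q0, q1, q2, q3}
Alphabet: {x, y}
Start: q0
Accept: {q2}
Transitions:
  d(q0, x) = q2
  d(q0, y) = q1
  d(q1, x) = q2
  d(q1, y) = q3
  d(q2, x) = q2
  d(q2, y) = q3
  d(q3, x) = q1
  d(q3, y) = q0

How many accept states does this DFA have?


Accept states listed: {q2}
Counting: q2(1)

1


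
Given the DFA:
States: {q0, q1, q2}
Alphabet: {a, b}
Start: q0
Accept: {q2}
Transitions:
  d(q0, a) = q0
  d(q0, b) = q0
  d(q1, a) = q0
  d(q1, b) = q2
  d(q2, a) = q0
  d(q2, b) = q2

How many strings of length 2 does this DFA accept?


Enumerating all length-2 strings:
  "aa" -> q0 [reject]
  "ab" -> q0 [reject]
  "ba" -> q0 [reject]
  "bb" -> q0 [reject]

0 out of 4


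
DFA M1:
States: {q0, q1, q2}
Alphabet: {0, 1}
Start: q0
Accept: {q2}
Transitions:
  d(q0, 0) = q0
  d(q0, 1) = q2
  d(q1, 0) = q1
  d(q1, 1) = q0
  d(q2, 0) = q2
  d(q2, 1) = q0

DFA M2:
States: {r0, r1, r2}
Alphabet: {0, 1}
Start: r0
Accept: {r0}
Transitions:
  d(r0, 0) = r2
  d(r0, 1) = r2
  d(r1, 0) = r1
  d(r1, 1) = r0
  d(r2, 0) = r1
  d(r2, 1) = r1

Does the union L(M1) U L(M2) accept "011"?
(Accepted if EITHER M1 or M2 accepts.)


M1: final=q0 accepted=False
M2: final=r0 accepted=True

Yes, union accepts


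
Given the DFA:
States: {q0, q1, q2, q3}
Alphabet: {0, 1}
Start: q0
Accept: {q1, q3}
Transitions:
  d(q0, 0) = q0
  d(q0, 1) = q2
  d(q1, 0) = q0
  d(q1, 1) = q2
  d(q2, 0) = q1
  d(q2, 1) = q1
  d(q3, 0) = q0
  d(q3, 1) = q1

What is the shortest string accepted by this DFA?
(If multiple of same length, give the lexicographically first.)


BFS by string length (lex-first path to each state shown):
  len 0: q0<-""
  len 1: q0<-"0", q2<-"1"
  len 2: q0<-"00", q1<-"10", q2<-"01"
Found accept state at length 2.

"10"


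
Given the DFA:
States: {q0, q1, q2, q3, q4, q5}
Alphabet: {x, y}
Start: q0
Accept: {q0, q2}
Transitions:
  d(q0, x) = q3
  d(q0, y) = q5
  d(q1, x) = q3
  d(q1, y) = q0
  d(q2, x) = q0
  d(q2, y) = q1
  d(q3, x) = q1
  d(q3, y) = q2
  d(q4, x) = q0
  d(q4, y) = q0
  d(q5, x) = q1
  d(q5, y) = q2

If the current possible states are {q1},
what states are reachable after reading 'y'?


Apply transition on 'y' from each current state:
  d(q1, y) = q0

{q0}


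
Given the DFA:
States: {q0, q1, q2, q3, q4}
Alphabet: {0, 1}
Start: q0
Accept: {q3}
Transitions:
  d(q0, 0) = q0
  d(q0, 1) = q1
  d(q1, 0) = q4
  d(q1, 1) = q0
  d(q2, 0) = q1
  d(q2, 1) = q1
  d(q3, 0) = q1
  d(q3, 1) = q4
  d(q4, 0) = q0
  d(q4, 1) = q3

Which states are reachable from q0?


BFS from q0:
  layer 0: {q0}
  layer 1: {q1}
  layer 2: {q4}
  layer 3: {q3}

{q0, q1, q3, q4}


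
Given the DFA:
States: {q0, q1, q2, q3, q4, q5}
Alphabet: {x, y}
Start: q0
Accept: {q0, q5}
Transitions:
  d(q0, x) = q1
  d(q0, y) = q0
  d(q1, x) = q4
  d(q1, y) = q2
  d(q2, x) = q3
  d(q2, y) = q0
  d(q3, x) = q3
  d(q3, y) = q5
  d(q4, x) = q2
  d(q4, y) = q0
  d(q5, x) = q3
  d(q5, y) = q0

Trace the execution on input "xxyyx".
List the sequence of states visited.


Input: xxyyx
d(q0, x) = q1
d(q1, x) = q4
d(q4, y) = q0
d(q0, y) = q0
d(q0, x) = q1


q0 -> q1 -> q4 -> q0 -> q0 -> q1


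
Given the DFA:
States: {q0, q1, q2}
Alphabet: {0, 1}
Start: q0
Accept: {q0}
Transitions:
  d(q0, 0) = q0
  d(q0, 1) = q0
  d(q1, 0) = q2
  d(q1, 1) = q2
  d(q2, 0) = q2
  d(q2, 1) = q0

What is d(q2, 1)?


Looking up transition d(q2, 1)

q0


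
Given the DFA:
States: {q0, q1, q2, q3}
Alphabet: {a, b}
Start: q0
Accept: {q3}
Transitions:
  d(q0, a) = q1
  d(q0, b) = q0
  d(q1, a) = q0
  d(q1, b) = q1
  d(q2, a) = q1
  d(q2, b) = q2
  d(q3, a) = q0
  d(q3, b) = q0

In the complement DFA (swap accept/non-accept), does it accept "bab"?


Trace: q0 -> q0 -> q1 -> q1
Final: q1
Original accept: {q3}
Complement: q1 is not in original accept

Yes, complement accepts (original rejects)


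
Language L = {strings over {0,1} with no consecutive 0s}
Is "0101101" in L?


'00' does not occur

Yes, "0101101" is in L


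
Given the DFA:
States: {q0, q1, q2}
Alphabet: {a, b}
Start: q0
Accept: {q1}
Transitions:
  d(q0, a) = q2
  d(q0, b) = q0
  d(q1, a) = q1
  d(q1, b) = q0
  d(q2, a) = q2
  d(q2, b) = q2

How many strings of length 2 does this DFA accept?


Enumerating all length-2 strings:
  "aa" -> q2 [reject]
  "ab" -> q2 [reject]
  "ba" -> q2 [reject]
  "bb" -> q0 [reject]

0 out of 4


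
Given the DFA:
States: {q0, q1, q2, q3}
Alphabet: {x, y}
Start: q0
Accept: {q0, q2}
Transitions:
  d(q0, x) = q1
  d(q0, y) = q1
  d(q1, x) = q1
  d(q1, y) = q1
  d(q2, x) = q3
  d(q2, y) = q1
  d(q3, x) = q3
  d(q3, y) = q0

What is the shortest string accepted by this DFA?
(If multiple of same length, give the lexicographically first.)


BFS by string length (lex-first path to each state shown):
  len 0: q0<-""
Found accept state at length 0.

"" (empty string)


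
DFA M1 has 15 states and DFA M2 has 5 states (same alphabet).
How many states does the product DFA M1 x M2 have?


Product construction pairs every M1 state with every M2 state.
15 * 5 = 75

75


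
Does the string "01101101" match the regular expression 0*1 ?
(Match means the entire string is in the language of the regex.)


|string| = 8; first = '0'; last = '1'

No, "01101101" does not match 0*1


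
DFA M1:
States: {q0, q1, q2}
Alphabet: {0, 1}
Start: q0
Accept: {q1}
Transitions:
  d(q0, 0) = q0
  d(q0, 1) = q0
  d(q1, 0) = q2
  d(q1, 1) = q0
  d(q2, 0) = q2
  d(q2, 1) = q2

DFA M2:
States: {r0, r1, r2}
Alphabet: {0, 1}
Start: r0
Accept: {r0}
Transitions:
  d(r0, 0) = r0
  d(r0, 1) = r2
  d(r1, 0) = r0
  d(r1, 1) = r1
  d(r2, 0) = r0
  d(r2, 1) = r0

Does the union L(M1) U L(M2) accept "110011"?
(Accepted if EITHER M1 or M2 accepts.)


M1: final=q0 accepted=False
M2: final=r0 accepted=True

Yes, union accepts


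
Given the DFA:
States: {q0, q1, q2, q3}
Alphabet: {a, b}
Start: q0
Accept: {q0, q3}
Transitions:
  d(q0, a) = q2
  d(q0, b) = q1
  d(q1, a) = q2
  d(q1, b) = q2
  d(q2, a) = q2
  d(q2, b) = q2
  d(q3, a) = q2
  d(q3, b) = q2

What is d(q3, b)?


Looking up transition d(q3, b)

q2


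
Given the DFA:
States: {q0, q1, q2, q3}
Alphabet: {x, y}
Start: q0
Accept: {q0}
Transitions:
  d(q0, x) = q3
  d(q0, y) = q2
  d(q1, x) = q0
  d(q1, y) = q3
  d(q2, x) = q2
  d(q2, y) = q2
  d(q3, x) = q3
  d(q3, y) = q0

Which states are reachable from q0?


BFS from q0:
  layer 0: {q0}
  layer 1: {q2, q3}

{q0, q2, q3}


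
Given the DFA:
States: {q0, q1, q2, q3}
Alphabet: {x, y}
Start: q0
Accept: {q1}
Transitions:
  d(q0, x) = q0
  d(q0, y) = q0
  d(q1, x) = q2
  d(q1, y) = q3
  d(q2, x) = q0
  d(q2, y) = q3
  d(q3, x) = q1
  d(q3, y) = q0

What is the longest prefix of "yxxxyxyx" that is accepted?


Run the DFA, marking each prefix where the state is accepting:
  "" -> q0 [reject]
  "y" -> q0 [reject]
  "yx" -> q0 [reject]
  "yxx" -> q0 [reject]
  "yxxx" -> q0 [reject]
  "yxxxy" -> q0 [reject]
  "yxxxyx" -> q0 [reject]
  "yxxxyxy" -> q0 [reject]
  "yxxxyxyx" -> q0 [reject]

No prefix is accepted


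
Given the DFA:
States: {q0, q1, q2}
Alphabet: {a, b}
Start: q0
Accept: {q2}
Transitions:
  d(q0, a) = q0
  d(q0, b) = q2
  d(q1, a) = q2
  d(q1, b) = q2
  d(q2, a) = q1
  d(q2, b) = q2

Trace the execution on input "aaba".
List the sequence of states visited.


Input: aaba
d(q0, a) = q0
d(q0, a) = q0
d(q0, b) = q2
d(q2, a) = q1


q0 -> q0 -> q0 -> q2 -> q1


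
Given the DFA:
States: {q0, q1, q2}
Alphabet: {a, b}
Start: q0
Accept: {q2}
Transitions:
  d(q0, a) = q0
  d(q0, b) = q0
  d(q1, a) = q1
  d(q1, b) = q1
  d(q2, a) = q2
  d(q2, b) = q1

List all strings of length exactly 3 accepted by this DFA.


All strings of length 3: 8 total
Accepted: 0

None


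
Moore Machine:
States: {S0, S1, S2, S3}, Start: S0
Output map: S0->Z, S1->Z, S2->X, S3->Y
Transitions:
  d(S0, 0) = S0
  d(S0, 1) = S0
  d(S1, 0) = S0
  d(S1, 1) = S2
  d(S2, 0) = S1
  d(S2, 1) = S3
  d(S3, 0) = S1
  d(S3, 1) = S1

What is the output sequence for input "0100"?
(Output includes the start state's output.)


Start: S0 (output Z)
  --0--> S0 (output Z)
  --1--> S0 (output Z)
  --0--> S0 (output Z)
  --0--> S0 (output Z)

"ZZZZZ"


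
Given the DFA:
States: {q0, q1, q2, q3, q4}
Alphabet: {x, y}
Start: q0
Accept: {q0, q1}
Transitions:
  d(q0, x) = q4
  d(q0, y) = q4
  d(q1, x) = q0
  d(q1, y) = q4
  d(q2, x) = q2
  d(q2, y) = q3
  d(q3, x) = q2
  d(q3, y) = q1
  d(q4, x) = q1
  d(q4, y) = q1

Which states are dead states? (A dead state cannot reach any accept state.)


Forward reachability from each state:
  q0 -> reaches accept state q0 (live)
  q1 -> reaches accept state q0 (live)
  q2 -> reaches accept state q0 (live)
  q3 -> reaches accept state q0 (live)
  q4 -> reaches accept state q0 (live)

None (all states can reach an accept state)


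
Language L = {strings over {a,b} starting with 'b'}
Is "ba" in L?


first symbol = 'b'

Yes, "ba" is in L


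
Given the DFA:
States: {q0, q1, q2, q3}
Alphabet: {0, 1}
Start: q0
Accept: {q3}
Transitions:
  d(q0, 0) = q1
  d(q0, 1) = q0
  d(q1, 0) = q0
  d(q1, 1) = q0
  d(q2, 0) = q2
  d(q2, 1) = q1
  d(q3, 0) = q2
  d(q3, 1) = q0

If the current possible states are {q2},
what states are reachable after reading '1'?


Apply transition on '1' from each current state:
  d(q2, 1) = q1

{q1}


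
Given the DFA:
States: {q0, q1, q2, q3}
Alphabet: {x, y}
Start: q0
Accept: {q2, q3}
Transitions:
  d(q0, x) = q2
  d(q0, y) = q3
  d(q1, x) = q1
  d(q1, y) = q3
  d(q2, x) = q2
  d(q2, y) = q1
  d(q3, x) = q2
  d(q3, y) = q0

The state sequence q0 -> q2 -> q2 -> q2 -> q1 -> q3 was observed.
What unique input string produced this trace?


Trace back each transition to find the symbol:
  q0 --[x]--> q2
  q2 --[x]--> q2
  q2 --[x]--> q2
  q2 --[y]--> q1
  q1 --[y]--> q3

"xxxyy"


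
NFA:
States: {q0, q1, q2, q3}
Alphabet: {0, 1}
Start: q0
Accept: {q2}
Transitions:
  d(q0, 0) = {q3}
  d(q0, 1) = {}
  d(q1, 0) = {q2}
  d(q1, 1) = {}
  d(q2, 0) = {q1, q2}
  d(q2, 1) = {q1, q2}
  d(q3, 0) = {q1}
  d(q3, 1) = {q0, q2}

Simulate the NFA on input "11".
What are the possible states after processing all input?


Start: {q0}
  --1--> {}
  --1--> {}

{} (empty set, no valid transitions)


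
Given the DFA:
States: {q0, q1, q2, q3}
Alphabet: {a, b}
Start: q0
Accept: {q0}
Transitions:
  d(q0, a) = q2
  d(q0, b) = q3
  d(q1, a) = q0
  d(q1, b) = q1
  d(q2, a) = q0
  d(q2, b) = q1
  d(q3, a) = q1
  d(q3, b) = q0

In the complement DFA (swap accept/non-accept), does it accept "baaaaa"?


Trace: q0 -> q3 -> q1 -> q0 -> q2 -> q0 -> q2
Final: q2
Original accept: {q0}
Complement: q2 is not in original accept

Yes, complement accepts (original rejects)


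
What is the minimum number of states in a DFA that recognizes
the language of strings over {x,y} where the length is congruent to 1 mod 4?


States track (length) mod 4.
Need 4 states: one per remainder 0..3; accept = remainder 1.

4


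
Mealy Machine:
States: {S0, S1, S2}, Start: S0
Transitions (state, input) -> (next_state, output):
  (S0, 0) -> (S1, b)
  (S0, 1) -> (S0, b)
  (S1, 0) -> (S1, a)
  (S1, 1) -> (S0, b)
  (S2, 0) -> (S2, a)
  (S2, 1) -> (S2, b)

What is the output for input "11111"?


Step-by-step:
  (S0, 1) -> (S0, b)
  (S0, 1) -> (S0, b)
  (S0, 1) -> (S0, b)
  (S0, 1) -> (S0, b)
  (S0, 1) -> (S0, b)

"bbbbb"


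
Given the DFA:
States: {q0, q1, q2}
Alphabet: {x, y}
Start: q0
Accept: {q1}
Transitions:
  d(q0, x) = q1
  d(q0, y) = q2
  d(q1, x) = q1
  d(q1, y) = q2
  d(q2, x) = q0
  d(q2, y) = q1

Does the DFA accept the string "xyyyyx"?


Trace: q0 -> q1 -> q2 -> q1 -> q2 -> q1 -> q1
Final state: q1
Accept states: {q1}

Yes, accepted (final state q1 is an accept state)


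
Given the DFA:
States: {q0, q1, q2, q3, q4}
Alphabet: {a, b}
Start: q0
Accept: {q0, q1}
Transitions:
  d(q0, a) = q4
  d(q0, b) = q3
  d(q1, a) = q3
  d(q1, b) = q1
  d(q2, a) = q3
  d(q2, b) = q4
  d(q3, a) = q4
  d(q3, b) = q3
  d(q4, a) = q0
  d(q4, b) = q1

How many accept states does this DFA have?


Accept states listed: {q0, q1}
Counting: q0(1) q1(2)

2


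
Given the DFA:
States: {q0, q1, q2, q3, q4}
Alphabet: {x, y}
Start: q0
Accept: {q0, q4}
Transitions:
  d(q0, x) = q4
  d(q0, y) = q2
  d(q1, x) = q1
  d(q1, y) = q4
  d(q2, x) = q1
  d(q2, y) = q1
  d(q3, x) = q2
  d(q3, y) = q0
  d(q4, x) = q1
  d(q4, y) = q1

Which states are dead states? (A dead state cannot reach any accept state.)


Forward reachability from each state:
  q0 -> reaches accept state q0 (live)
  q1 -> reaches accept state q4 (live)
  q2 -> reaches accept state q4 (live)
  q3 -> reaches accept state q0 (live)
  q4 -> reaches accept state q4 (live)

None (all states can reach an accept state)


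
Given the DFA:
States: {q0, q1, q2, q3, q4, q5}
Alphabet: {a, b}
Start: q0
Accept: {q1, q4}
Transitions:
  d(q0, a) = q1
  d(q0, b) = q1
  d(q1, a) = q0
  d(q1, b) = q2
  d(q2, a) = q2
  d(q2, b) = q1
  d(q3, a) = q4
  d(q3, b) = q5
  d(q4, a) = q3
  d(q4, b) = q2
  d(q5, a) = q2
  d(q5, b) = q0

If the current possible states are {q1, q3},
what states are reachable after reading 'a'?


Apply transition on 'a' from each current state:
  d(q1, a) = q0
  d(q3, a) = q4

{q0, q4}


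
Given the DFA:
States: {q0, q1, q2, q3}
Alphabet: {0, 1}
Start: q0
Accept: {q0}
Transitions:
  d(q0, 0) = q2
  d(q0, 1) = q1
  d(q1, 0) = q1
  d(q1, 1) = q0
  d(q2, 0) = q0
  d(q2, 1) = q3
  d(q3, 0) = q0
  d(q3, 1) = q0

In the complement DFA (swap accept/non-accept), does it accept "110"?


Trace: q0 -> q1 -> q0 -> q2
Final: q2
Original accept: {q0}
Complement: q2 is not in original accept

Yes, complement accepts (original rejects)


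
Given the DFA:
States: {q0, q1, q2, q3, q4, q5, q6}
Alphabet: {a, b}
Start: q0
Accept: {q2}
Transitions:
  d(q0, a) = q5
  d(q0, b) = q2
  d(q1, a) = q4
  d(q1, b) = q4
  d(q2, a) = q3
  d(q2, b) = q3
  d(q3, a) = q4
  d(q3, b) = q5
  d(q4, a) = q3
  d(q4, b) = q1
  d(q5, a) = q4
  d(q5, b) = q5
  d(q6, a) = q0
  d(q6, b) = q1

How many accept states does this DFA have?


Accept states listed: {q2}
Counting: q2(1)

1


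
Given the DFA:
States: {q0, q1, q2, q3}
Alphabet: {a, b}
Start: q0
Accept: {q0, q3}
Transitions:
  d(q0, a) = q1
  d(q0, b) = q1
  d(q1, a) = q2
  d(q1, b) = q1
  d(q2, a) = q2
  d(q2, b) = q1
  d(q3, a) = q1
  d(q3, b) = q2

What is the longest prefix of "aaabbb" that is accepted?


Run the DFA, marking each prefix where the state is accepting:
  "" -> q0 [accept]
  "a" -> q1 [reject]
  "aa" -> q2 [reject]
  "aaa" -> q2 [reject]
  "aaab" -> q1 [reject]
  "aaabb" -> q1 [reject]
  "aaabbb" -> q1 [reject]

""


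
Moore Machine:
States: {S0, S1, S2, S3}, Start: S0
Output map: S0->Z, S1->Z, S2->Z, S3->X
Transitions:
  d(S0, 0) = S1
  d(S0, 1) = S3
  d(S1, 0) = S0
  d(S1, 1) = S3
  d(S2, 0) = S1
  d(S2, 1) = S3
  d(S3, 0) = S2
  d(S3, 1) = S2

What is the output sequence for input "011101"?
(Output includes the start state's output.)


Start: S0 (output Z)
  --0--> S1 (output Z)
  --1--> S3 (output X)
  --1--> S2 (output Z)
  --1--> S3 (output X)
  --0--> S2 (output Z)
  --1--> S3 (output X)

"ZZXZXZX"


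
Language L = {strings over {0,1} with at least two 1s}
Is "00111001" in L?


count('1') = 4

Yes, "00111001" is in L


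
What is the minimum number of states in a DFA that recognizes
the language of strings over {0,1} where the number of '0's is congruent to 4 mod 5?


States track (count of '0') mod 5.
Need 5 states: one per remainder 0..4; accept = remainder 4.

5


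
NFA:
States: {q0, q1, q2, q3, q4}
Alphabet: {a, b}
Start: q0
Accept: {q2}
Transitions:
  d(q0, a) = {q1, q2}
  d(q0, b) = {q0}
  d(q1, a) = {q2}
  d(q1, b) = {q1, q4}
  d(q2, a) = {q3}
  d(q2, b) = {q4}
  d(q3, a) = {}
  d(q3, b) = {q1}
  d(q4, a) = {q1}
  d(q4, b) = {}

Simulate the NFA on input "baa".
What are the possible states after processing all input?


Start: {q0}
  --b--> {q0}
  --a--> {q1, q2}
  --a--> {q2, q3}

{q2, q3}


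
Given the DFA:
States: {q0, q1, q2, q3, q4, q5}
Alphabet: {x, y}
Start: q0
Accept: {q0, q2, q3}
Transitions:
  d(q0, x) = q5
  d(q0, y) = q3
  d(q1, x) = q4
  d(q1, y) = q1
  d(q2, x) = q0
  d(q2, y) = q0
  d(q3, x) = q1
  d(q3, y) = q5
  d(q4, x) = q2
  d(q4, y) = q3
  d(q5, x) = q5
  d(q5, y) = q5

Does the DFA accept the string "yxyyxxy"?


Trace: q0 -> q3 -> q1 -> q1 -> q1 -> q4 -> q2 -> q0
Final state: q0
Accept states: {q0, q2, q3}

Yes, accepted (final state q0 is an accept state)


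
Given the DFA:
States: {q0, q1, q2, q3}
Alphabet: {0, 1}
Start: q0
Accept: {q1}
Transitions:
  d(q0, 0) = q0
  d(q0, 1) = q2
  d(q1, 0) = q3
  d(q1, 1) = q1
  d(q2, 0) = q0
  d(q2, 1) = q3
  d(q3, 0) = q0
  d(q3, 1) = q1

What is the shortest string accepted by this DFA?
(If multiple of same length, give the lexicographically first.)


BFS by string length (lex-first path to each state shown):
  len 0: q0<-""
  len 1: q0<-"0", q2<-"1"
  len 2: q0<-"00", q2<-"01", q3<-"11"
  len 3: q0<-"000", q1<-"111", q2<-"001", q3<-"011"
Found accept state at length 3.

"111"


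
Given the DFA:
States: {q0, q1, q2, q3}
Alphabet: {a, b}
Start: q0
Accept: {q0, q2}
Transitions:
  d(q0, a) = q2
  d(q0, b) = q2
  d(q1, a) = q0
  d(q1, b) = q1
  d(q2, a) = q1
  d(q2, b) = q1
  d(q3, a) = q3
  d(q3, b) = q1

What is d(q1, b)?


Looking up transition d(q1, b)

q1


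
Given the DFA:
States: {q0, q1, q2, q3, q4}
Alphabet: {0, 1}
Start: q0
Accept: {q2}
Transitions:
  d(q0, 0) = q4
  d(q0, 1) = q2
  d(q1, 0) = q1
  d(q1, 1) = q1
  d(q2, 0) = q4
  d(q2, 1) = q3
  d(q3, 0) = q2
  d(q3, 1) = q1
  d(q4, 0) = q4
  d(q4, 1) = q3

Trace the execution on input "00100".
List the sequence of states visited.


Input: 00100
d(q0, 0) = q4
d(q4, 0) = q4
d(q4, 1) = q3
d(q3, 0) = q2
d(q2, 0) = q4


q0 -> q4 -> q4 -> q3 -> q2 -> q4


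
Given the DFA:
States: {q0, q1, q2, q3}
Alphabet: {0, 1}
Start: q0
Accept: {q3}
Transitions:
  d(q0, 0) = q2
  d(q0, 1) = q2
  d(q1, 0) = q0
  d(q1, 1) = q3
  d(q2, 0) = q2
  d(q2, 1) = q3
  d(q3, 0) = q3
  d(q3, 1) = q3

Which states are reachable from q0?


BFS from q0:
  layer 0: {q0}
  layer 1: {q2}
  layer 2: {q3}

{q0, q2, q3}


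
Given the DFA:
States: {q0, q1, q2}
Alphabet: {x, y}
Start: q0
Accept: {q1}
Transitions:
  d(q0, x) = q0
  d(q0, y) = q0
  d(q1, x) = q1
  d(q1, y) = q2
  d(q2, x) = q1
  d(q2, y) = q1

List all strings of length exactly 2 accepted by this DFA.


All strings of length 2: 4 total
Accepted: 0

None


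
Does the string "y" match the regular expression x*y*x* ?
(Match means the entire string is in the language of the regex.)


|string| = 1; first = 'y'; last = 'y'

Yes, "y" matches x*y*x*


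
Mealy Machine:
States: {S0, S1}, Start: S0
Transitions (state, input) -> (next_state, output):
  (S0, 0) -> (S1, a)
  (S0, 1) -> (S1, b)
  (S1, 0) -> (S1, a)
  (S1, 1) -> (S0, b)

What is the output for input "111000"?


Step-by-step:
  (S0, 1) -> (S1, b)
  (S1, 1) -> (S0, b)
  (S0, 1) -> (S1, b)
  (S1, 0) -> (S1, a)
  (S1, 0) -> (S1, a)
  (S1, 0) -> (S1, a)

"bbbaaa"


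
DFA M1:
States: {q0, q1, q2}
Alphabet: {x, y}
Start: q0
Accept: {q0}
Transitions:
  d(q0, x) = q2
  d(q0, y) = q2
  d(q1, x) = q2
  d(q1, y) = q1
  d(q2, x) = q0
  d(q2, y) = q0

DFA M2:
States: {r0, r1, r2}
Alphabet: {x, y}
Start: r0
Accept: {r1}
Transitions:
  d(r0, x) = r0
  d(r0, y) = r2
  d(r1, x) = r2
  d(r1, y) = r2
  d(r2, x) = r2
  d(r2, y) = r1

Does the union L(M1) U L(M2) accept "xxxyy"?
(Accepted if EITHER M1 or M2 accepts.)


M1: final=q2 accepted=False
M2: final=r1 accepted=True

Yes, union accepts


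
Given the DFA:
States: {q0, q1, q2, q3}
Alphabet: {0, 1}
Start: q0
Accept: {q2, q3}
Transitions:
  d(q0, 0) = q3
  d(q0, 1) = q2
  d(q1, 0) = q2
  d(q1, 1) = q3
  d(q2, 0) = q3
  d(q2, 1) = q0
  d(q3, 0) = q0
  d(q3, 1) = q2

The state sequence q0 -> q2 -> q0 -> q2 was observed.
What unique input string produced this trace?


Trace back each transition to find the symbol:
  q0 --[1]--> q2
  q2 --[1]--> q0
  q0 --[1]--> q2

"111"


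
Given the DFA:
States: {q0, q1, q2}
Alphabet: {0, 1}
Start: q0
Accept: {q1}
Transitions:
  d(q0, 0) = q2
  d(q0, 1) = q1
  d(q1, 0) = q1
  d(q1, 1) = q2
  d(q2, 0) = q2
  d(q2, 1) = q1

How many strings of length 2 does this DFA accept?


Enumerating all length-2 strings:
  "00" -> q2 [reject]
  "01" -> q1 [accept]
  "10" -> q1 [accept]
  "11" -> q2 [reject]

2 out of 4


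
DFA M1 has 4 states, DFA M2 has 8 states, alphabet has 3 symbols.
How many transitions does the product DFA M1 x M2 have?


Product DFA has 4 * 8 = 32 states.
Each has 3 transitions: 32 * 3 = 96

96


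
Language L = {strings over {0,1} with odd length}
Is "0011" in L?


length = 4; 4 mod 2 = 0

No, "0011" is not in L


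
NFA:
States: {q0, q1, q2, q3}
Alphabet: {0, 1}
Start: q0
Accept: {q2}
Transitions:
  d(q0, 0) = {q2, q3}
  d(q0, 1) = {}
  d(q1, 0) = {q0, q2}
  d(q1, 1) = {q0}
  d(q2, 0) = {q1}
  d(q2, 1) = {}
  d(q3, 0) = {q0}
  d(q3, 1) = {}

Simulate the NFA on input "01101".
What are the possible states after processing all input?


Start: {q0}
  --0--> {q2, q3}
  --1--> {}
  --1--> {}
  --0--> {}
  --1--> {}

{} (empty set, no valid transitions)


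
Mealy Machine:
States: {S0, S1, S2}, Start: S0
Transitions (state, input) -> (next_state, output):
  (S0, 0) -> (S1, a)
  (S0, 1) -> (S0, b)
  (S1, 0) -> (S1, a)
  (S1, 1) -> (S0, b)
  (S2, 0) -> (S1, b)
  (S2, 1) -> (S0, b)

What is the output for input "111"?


Step-by-step:
  (S0, 1) -> (S0, b)
  (S0, 1) -> (S0, b)
  (S0, 1) -> (S0, b)

"bbb"


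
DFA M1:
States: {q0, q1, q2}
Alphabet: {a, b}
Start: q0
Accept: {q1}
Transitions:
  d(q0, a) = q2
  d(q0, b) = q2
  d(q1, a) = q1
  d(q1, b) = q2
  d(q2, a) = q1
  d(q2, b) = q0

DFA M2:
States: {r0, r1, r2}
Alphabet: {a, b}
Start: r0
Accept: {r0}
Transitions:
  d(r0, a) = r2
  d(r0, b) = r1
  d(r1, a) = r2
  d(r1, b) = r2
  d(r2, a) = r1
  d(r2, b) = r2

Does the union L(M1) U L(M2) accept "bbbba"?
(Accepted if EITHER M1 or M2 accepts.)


M1: final=q2 accepted=False
M2: final=r1 accepted=False

No, union rejects (neither accepts)


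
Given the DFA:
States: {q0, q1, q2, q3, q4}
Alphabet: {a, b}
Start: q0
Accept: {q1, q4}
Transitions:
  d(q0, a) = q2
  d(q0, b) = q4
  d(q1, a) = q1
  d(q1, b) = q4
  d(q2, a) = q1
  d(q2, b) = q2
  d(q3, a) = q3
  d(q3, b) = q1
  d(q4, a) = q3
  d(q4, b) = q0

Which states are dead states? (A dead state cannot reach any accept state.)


Forward reachability from each state:
  q0 -> reaches accept state q1 (live)
  q1 -> reaches accept state q1 (live)
  q2 -> reaches accept state q1 (live)
  q3 -> reaches accept state q1 (live)
  q4 -> reaches accept state q1 (live)

None (all states can reach an accept state)


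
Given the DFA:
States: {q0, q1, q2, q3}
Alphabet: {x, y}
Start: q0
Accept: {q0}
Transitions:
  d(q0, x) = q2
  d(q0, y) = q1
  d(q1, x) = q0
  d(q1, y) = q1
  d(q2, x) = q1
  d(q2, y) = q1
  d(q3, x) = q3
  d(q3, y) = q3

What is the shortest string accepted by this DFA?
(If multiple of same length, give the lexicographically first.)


BFS by string length (lex-first path to each state shown):
  len 0: q0<-""
Found accept state at length 0.

"" (empty string)


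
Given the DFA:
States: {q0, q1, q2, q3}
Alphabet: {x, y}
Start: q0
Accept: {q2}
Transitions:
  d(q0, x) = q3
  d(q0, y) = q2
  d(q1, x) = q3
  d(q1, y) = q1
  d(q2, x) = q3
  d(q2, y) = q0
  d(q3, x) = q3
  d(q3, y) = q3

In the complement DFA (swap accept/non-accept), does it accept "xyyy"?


Trace: q0 -> q3 -> q3 -> q3 -> q3
Final: q3
Original accept: {q2}
Complement: q3 is not in original accept

Yes, complement accepts (original rejects)
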